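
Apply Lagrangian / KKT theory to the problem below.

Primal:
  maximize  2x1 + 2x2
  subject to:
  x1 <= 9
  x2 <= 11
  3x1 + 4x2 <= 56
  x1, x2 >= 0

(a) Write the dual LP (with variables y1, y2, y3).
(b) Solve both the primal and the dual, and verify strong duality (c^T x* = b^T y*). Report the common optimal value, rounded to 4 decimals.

The standard primal-dual pair for 'max c^T x s.t. A x <= b, x >= 0' is:
  Dual:  min b^T y  s.t.  A^T y >= c,  y >= 0.

So the dual LP is:
  minimize  9y1 + 11y2 + 56y3
  subject to:
    y1 + 3y3 >= 2
    y2 + 4y3 >= 2
    y1, y2, y3 >= 0

Solving the primal: x* = (9, 7.25).
  primal value c^T x* = 32.5.
Solving the dual: y* = (0.5, 0, 0.5).
  dual value b^T y* = 32.5.
Strong duality: c^T x* = b^T y*. Confirmed.

32.5


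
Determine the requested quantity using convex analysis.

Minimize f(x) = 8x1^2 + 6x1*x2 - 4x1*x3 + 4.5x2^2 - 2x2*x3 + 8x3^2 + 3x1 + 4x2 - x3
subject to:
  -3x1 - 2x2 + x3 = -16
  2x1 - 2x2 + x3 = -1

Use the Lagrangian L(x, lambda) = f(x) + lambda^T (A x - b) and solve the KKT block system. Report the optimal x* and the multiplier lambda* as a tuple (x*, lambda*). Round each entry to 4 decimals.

Form the Lagrangian:
  L(x, lambda) = (1/2) x^T Q x + c^T x + lambda^T (A x - b)
Stationarity (grad_x L = 0): Q x + c + A^T lambda = 0.
Primal feasibility: A x = b.

This gives the KKT block system:
  [ Q   A^T ] [ x     ]   [-c ]
  [ A    0  ] [ lambda ] = [ b ]

Solving the linear system:
  x*      = (3, 3.2923, -0.4154)
  lambda* = (24.9754, 1.2554)
  f(x*)   = 211.7231

x* = (3, 3.2923, -0.4154), lambda* = (24.9754, 1.2554)


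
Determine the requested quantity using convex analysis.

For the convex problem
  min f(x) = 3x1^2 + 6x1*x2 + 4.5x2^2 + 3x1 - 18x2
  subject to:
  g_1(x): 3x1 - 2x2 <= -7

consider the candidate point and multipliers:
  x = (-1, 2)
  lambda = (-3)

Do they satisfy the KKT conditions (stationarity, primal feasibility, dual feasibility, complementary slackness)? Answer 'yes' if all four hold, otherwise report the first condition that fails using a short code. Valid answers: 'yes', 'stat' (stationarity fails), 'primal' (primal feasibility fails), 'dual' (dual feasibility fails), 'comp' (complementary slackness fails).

Gradient of f: grad f(x) = Q x + c = (9, -6)
Constraint values g_i(x) = a_i^T x - b_i:
  g_1((-1, 2)) = 0
Stationarity residual: grad f(x) + sum_i lambda_i a_i = (0, 0)
  -> stationarity OK
Primal feasibility (all g_i <= 0): OK
Dual feasibility (all lambda_i >= 0): FAILS
Complementary slackness (lambda_i * g_i(x) = 0 for all i): OK

Verdict: the first failing condition is dual_feasibility -> dual.

dual


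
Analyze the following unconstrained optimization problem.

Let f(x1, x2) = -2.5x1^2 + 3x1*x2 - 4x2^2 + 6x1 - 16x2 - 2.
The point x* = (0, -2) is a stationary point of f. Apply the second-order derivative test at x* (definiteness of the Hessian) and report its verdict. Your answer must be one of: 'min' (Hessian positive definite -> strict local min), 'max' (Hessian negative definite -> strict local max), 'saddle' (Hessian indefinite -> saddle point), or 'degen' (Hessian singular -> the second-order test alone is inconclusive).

Compute the Hessian H = grad^2 f:
  H = [[-5, 3], [3, -8]]
Verify stationarity: grad f(x*) = H x* + g = (0, 0).
Eigenvalues of H: -9.8541, -3.1459.
Both eigenvalues < 0, so H is negative definite -> x* is a strict local max.

max


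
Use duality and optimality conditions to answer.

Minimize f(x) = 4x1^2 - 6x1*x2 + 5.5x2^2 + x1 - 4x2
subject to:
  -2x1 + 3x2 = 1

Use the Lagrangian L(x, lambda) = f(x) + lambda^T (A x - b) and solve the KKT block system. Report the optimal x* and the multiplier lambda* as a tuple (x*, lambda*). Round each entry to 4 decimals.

Form the Lagrangian:
  L(x, lambda) = (1/2) x^T Q x + c^T x + lambda^T (A x - b)
Stationarity (grad_x L = 0): Q x + c + A^T lambda = 0.
Primal feasibility: A x = b.

This gives the KKT block system:
  [ Q   A^T ] [ x     ]   [-c ]
  [ A    0  ] [ lambda ] = [ b ]

Solving the linear system:
  x*      = (0.25, 0.5)
  lambda* = (0)
  f(x*)   = -0.875

x* = (0.25, 0.5), lambda* = (0)


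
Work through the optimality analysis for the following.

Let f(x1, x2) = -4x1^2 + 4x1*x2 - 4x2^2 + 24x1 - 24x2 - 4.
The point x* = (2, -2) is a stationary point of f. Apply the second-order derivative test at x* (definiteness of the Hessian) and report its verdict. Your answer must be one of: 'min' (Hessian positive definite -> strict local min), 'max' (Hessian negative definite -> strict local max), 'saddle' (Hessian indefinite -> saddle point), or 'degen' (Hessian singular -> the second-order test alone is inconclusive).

Compute the Hessian H = grad^2 f:
  H = [[-8, 4], [4, -8]]
Verify stationarity: grad f(x*) = H x* + g = (0, 0).
Eigenvalues of H: -12, -4.
Both eigenvalues < 0, so H is negative definite -> x* is a strict local max.

max


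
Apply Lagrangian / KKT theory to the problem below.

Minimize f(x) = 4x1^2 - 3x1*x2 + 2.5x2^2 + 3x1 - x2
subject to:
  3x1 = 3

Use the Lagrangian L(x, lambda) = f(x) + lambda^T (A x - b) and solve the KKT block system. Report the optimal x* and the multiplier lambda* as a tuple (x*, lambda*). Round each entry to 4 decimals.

Form the Lagrangian:
  L(x, lambda) = (1/2) x^T Q x + c^T x + lambda^T (A x - b)
Stationarity (grad_x L = 0): Q x + c + A^T lambda = 0.
Primal feasibility: A x = b.

This gives the KKT block system:
  [ Q   A^T ] [ x     ]   [-c ]
  [ A    0  ] [ lambda ] = [ b ]

Solving the linear system:
  x*      = (1, 0.8)
  lambda* = (-2.8667)
  f(x*)   = 5.4

x* = (1, 0.8), lambda* = (-2.8667)


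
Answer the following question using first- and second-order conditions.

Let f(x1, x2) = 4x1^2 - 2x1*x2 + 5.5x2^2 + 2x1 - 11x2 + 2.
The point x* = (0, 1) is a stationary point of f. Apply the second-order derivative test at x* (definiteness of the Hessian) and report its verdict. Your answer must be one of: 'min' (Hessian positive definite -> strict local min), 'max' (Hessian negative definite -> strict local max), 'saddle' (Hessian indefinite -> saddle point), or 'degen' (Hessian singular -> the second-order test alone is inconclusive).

Compute the Hessian H = grad^2 f:
  H = [[8, -2], [-2, 11]]
Verify stationarity: grad f(x*) = H x* + g = (0, 0).
Eigenvalues of H: 7, 12.
Both eigenvalues > 0, so H is positive definite -> x* is a strict local min.

min


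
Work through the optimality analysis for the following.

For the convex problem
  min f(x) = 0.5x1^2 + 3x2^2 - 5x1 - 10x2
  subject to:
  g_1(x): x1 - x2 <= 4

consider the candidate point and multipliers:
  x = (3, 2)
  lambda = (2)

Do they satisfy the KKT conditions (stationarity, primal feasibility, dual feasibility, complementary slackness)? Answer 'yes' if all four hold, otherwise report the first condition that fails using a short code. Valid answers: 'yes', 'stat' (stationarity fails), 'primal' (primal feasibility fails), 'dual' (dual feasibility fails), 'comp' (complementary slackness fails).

Gradient of f: grad f(x) = Q x + c = (-2, 2)
Constraint values g_i(x) = a_i^T x - b_i:
  g_1((3, 2)) = -3
Stationarity residual: grad f(x) + sum_i lambda_i a_i = (0, 0)
  -> stationarity OK
Primal feasibility (all g_i <= 0): OK
Dual feasibility (all lambda_i >= 0): OK
Complementary slackness (lambda_i * g_i(x) = 0 for all i): FAILS

Verdict: the first failing condition is complementary_slackness -> comp.

comp


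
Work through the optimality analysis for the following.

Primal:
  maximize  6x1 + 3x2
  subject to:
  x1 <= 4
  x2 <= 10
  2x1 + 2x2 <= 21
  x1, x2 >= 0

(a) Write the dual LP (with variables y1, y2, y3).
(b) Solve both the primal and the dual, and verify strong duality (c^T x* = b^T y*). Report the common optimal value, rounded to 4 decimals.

The standard primal-dual pair for 'max c^T x s.t. A x <= b, x >= 0' is:
  Dual:  min b^T y  s.t.  A^T y >= c,  y >= 0.

So the dual LP is:
  minimize  4y1 + 10y2 + 21y3
  subject to:
    y1 + 2y3 >= 6
    y2 + 2y3 >= 3
    y1, y2, y3 >= 0

Solving the primal: x* = (4, 6.5).
  primal value c^T x* = 43.5.
Solving the dual: y* = (3, 0, 1.5).
  dual value b^T y* = 43.5.
Strong duality: c^T x* = b^T y*. Confirmed.

43.5


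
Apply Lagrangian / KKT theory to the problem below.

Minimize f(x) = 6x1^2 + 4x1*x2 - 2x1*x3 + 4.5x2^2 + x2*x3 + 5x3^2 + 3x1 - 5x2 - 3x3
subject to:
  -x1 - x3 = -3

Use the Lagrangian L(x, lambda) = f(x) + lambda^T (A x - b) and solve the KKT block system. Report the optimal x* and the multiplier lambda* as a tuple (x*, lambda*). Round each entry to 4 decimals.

Form the Lagrangian:
  L(x, lambda) = (1/2) x^T Q x + c^T x + lambda^T (A x - b)
Stationarity (grad_x L = 0): Q x + c + A^T lambda = 0.
Primal feasibility: A x = b.

This gives the KKT block system:
  [ Q   A^T ] [ x     ]   [-c ]
  [ A    0  ] [ lambda ] = [ b ]

Solving the linear system:
  x*      = (1.1733, -0.1689, 1.8267)
  lambda* = (12.7511)
  f(x*)   = 18.5689

x* = (1.1733, -0.1689, 1.8267), lambda* = (12.7511)


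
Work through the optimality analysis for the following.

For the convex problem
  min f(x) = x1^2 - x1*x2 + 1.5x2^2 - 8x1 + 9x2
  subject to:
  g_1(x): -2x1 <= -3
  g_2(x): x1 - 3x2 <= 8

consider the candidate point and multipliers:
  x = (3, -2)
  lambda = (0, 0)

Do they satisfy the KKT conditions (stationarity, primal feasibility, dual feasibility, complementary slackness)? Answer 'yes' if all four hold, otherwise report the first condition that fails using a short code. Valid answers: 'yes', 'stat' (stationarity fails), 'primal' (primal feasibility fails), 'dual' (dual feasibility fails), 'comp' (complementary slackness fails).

Gradient of f: grad f(x) = Q x + c = (0, 0)
Constraint values g_i(x) = a_i^T x - b_i:
  g_1((3, -2)) = -3
  g_2((3, -2)) = 1
Stationarity residual: grad f(x) + sum_i lambda_i a_i = (0, 0)
  -> stationarity OK
Primal feasibility (all g_i <= 0): FAILS
Dual feasibility (all lambda_i >= 0): OK
Complementary slackness (lambda_i * g_i(x) = 0 for all i): OK

Verdict: the first failing condition is primal_feasibility -> primal.

primal


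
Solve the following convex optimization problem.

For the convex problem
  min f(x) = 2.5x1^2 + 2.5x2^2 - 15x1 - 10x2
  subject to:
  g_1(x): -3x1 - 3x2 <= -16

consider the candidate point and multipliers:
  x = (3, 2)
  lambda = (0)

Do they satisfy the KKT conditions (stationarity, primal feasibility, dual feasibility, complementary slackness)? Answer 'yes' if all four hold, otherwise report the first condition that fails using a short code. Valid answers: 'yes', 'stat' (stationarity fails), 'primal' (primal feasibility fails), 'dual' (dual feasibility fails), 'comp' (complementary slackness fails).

Gradient of f: grad f(x) = Q x + c = (0, 0)
Constraint values g_i(x) = a_i^T x - b_i:
  g_1((3, 2)) = 1
Stationarity residual: grad f(x) + sum_i lambda_i a_i = (0, 0)
  -> stationarity OK
Primal feasibility (all g_i <= 0): FAILS
Dual feasibility (all lambda_i >= 0): OK
Complementary slackness (lambda_i * g_i(x) = 0 for all i): OK

Verdict: the first failing condition is primal_feasibility -> primal.

primal


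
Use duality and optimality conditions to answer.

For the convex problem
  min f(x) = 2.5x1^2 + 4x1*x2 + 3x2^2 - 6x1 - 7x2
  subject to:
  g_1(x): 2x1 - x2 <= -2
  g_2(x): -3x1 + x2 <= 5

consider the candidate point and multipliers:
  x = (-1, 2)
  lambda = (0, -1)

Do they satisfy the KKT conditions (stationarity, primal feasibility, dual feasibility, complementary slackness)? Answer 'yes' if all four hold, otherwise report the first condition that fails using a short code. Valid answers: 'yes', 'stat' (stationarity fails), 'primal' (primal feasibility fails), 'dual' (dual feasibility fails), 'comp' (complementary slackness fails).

Gradient of f: grad f(x) = Q x + c = (-3, 1)
Constraint values g_i(x) = a_i^T x - b_i:
  g_1((-1, 2)) = -2
  g_2((-1, 2)) = 0
Stationarity residual: grad f(x) + sum_i lambda_i a_i = (0, 0)
  -> stationarity OK
Primal feasibility (all g_i <= 0): OK
Dual feasibility (all lambda_i >= 0): FAILS
Complementary slackness (lambda_i * g_i(x) = 0 for all i): OK

Verdict: the first failing condition is dual_feasibility -> dual.

dual


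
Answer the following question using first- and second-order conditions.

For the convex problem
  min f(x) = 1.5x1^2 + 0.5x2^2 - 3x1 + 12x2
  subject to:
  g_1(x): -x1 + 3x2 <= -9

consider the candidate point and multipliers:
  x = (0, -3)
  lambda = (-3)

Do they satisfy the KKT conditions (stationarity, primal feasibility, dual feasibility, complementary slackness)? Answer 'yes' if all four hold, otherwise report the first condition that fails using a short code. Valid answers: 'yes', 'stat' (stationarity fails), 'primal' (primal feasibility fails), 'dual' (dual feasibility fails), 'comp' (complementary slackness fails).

Gradient of f: grad f(x) = Q x + c = (-3, 9)
Constraint values g_i(x) = a_i^T x - b_i:
  g_1((0, -3)) = 0
Stationarity residual: grad f(x) + sum_i lambda_i a_i = (0, 0)
  -> stationarity OK
Primal feasibility (all g_i <= 0): OK
Dual feasibility (all lambda_i >= 0): FAILS
Complementary slackness (lambda_i * g_i(x) = 0 for all i): OK

Verdict: the first failing condition is dual_feasibility -> dual.

dual


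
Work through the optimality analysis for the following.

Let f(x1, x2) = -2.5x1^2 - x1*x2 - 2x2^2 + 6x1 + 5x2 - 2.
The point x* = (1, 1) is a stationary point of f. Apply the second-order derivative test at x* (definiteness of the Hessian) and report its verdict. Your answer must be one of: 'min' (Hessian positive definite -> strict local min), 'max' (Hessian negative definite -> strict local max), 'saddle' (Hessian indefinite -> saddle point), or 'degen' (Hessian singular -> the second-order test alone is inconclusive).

Compute the Hessian H = grad^2 f:
  H = [[-5, -1], [-1, -4]]
Verify stationarity: grad f(x*) = H x* + g = (0, 0).
Eigenvalues of H: -5.618, -3.382.
Both eigenvalues < 0, so H is negative definite -> x* is a strict local max.

max


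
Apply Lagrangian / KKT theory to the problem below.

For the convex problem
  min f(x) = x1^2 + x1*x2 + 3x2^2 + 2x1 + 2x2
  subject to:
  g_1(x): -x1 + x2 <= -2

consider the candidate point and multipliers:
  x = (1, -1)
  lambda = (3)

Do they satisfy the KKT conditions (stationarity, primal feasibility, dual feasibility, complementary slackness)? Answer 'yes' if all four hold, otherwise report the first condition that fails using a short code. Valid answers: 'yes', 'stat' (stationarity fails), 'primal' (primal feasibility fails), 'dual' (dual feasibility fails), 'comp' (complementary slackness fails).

Gradient of f: grad f(x) = Q x + c = (3, -3)
Constraint values g_i(x) = a_i^T x - b_i:
  g_1((1, -1)) = 0
Stationarity residual: grad f(x) + sum_i lambda_i a_i = (0, 0)
  -> stationarity OK
Primal feasibility (all g_i <= 0): OK
Dual feasibility (all lambda_i >= 0): OK
Complementary slackness (lambda_i * g_i(x) = 0 for all i): OK

Verdict: yes, KKT holds.

yes


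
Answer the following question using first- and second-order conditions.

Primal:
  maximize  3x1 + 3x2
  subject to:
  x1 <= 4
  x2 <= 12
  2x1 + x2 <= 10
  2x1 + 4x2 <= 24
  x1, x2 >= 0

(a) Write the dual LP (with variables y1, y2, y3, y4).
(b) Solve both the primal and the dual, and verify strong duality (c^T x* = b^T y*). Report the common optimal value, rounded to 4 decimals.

The standard primal-dual pair for 'max c^T x s.t. A x <= b, x >= 0' is:
  Dual:  min b^T y  s.t.  A^T y >= c,  y >= 0.

So the dual LP is:
  minimize  4y1 + 12y2 + 10y3 + 24y4
  subject to:
    y1 + 2y3 + 2y4 >= 3
    y2 + y3 + 4y4 >= 3
    y1, y2, y3, y4 >= 0

Solving the primal: x* = (2.6667, 4.6667).
  primal value c^T x* = 22.
Solving the dual: y* = (0, 0, 1, 0.5).
  dual value b^T y* = 22.
Strong duality: c^T x* = b^T y*. Confirmed.

22


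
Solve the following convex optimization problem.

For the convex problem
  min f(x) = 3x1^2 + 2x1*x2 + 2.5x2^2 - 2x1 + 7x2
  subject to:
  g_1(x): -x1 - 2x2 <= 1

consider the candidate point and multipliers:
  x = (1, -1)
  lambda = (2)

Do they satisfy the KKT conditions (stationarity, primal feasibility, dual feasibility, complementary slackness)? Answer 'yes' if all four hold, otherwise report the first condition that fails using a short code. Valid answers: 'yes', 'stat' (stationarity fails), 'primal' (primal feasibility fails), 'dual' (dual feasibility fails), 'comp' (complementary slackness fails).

Gradient of f: grad f(x) = Q x + c = (2, 4)
Constraint values g_i(x) = a_i^T x - b_i:
  g_1((1, -1)) = 0
Stationarity residual: grad f(x) + sum_i lambda_i a_i = (0, 0)
  -> stationarity OK
Primal feasibility (all g_i <= 0): OK
Dual feasibility (all lambda_i >= 0): OK
Complementary slackness (lambda_i * g_i(x) = 0 for all i): OK

Verdict: yes, KKT holds.

yes


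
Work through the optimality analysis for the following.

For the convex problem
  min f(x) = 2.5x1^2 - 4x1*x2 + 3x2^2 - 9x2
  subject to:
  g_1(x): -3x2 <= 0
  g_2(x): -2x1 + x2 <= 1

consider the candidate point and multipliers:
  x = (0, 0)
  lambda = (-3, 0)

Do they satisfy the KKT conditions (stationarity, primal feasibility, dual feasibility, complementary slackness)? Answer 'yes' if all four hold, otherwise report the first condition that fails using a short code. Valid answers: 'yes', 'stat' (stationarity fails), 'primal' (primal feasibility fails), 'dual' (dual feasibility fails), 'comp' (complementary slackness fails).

Gradient of f: grad f(x) = Q x + c = (0, -9)
Constraint values g_i(x) = a_i^T x - b_i:
  g_1((0, 0)) = 0
  g_2((0, 0)) = -1
Stationarity residual: grad f(x) + sum_i lambda_i a_i = (0, 0)
  -> stationarity OK
Primal feasibility (all g_i <= 0): OK
Dual feasibility (all lambda_i >= 0): FAILS
Complementary slackness (lambda_i * g_i(x) = 0 for all i): OK

Verdict: the first failing condition is dual_feasibility -> dual.

dual


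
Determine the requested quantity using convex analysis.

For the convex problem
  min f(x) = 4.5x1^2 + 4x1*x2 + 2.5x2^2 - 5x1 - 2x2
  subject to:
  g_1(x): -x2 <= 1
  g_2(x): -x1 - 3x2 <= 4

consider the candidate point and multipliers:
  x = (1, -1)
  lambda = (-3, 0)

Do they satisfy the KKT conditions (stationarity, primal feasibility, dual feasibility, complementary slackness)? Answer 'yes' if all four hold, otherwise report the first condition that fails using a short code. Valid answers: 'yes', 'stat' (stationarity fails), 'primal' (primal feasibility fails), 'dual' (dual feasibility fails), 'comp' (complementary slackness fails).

Gradient of f: grad f(x) = Q x + c = (0, -3)
Constraint values g_i(x) = a_i^T x - b_i:
  g_1((1, -1)) = 0
  g_2((1, -1)) = -2
Stationarity residual: grad f(x) + sum_i lambda_i a_i = (0, 0)
  -> stationarity OK
Primal feasibility (all g_i <= 0): OK
Dual feasibility (all lambda_i >= 0): FAILS
Complementary slackness (lambda_i * g_i(x) = 0 for all i): OK

Verdict: the first failing condition is dual_feasibility -> dual.

dual


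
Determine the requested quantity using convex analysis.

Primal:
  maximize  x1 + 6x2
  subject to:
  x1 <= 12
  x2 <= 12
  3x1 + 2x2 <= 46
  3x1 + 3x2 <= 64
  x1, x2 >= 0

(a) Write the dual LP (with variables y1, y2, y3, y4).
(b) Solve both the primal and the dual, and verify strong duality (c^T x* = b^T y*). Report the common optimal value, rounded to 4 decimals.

The standard primal-dual pair for 'max c^T x s.t. A x <= b, x >= 0' is:
  Dual:  min b^T y  s.t.  A^T y >= c,  y >= 0.

So the dual LP is:
  minimize  12y1 + 12y2 + 46y3 + 64y4
  subject to:
    y1 + 3y3 + 3y4 >= 1
    y2 + 2y3 + 3y4 >= 6
    y1, y2, y3, y4 >= 0

Solving the primal: x* = (7.3333, 12).
  primal value c^T x* = 79.3333.
Solving the dual: y* = (0, 5.3333, 0.3333, 0).
  dual value b^T y* = 79.3333.
Strong duality: c^T x* = b^T y*. Confirmed.

79.3333


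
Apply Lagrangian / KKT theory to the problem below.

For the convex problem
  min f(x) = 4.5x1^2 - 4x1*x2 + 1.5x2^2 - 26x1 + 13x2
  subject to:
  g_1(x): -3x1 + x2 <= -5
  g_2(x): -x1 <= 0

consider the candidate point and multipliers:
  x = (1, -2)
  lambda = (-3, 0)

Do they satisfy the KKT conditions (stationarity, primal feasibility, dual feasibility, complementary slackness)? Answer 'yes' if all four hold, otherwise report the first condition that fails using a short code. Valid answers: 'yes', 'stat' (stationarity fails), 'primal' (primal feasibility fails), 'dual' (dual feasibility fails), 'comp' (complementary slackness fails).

Gradient of f: grad f(x) = Q x + c = (-9, 3)
Constraint values g_i(x) = a_i^T x - b_i:
  g_1((1, -2)) = 0
  g_2((1, -2)) = -1
Stationarity residual: grad f(x) + sum_i lambda_i a_i = (0, 0)
  -> stationarity OK
Primal feasibility (all g_i <= 0): OK
Dual feasibility (all lambda_i >= 0): FAILS
Complementary slackness (lambda_i * g_i(x) = 0 for all i): OK

Verdict: the first failing condition is dual_feasibility -> dual.

dual


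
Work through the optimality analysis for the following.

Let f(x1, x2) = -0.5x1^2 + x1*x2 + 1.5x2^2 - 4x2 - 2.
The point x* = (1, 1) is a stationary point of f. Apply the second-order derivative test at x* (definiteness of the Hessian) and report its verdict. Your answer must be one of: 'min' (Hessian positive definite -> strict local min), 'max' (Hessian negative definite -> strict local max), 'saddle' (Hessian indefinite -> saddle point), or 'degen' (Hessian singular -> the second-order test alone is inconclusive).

Compute the Hessian H = grad^2 f:
  H = [[-1, 1], [1, 3]]
Verify stationarity: grad f(x*) = H x* + g = (0, 0).
Eigenvalues of H: -1.2361, 3.2361.
Eigenvalues have mixed signs, so H is indefinite -> x* is a saddle point.

saddle


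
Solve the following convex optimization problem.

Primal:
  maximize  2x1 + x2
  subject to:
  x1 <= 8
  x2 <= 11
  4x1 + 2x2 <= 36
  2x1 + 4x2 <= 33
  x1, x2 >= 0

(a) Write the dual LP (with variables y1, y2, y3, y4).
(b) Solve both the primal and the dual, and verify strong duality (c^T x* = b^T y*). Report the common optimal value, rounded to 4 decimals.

The standard primal-dual pair for 'max c^T x s.t. A x <= b, x >= 0' is:
  Dual:  min b^T y  s.t.  A^T y >= c,  y >= 0.

So the dual LP is:
  minimize  8y1 + 11y2 + 36y3 + 33y4
  subject to:
    y1 + 4y3 + 2y4 >= 2
    y2 + 2y3 + 4y4 >= 1
    y1, y2, y3, y4 >= 0

Solving the primal: x* = (6.5, 5).
  primal value c^T x* = 18.
Solving the dual: y* = (0, 0, 0.5, 0).
  dual value b^T y* = 18.
Strong duality: c^T x* = b^T y*. Confirmed.

18


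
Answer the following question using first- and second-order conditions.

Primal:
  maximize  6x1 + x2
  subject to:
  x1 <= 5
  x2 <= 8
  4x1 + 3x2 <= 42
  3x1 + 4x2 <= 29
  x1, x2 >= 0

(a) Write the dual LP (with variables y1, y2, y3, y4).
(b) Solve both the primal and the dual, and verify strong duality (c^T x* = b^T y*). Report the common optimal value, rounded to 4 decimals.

The standard primal-dual pair for 'max c^T x s.t. A x <= b, x >= 0' is:
  Dual:  min b^T y  s.t.  A^T y >= c,  y >= 0.

So the dual LP is:
  minimize  5y1 + 8y2 + 42y3 + 29y4
  subject to:
    y1 + 4y3 + 3y4 >= 6
    y2 + 3y3 + 4y4 >= 1
    y1, y2, y3, y4 >= 0

Solving the primal: x* = (5, 3.5).
  primal value c^T x* = 33.5.
Solving the dual: y* = (5.25, 0, 0, 0.25).
  dual value b^T y* = 33.5.
Strong duality: c^T x* = b^T y*. Confirmed.

33.5


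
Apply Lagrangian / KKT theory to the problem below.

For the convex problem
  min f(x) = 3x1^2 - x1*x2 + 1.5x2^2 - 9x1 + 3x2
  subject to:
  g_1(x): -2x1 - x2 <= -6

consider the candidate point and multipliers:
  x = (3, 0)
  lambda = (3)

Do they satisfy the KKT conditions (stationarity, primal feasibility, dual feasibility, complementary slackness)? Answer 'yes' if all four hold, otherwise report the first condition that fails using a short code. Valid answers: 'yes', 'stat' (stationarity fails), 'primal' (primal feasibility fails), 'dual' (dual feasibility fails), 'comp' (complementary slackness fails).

Gradient of f: grad f(x) = Q x + c = (9, 0)
Constraint values g_i(x) = a_i^T x - b_i:
  g_1((3, 0)) = 0
Stationarity residual: grad f(x) + sum_i lambda_i a_i = (3, -3)
  -> stationarity FAILS
Primal feasibility (all g_i <= 0): OK
Dual feasibility (all lambda_i >= 0): OK
Complementary slackness (lambda_i * g_i(x) = 0 for all i): OK

Verdict: the first failing condition is stationarity -> stat.

stat


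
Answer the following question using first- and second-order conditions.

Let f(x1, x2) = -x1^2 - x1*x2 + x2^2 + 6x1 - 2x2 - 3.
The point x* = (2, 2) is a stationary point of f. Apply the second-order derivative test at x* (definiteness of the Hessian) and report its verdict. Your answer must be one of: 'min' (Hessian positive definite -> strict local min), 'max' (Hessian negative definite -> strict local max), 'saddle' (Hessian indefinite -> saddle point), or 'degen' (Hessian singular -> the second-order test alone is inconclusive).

Compute the Hessian H = grad^2 f:
  H = [[-2, -1], [-1, 2]]
Verify stationarity: grad f(x*) = H x* + g = (0, 0).
Eigenvalues of H: -2.2361, 2.2361.
Eigenvalues have mixed signs, so H is indefinite -> x* is a saddle point.

saddle


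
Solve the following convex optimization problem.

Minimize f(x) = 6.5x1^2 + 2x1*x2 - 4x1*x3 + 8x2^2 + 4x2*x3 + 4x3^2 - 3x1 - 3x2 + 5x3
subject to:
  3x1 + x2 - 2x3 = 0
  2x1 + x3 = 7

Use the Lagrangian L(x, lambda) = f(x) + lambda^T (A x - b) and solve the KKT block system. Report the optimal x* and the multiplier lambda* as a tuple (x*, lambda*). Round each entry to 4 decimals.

Form the Lagrangian:
  L(x, lambda) = (1/2) x^T Q x + c^T x + lambda^T (A x - b)
Stationarity (grad_x L = 0): Q x + c + A^T lambda = 0.
Primal feasibility: A x = b.

This gives the KKT block system:
  [ Q   A^T ] [ x     ]   [-c ]
  [ A    0  ] [ lambda ] = [ b ]

Solving the linear system:
  x*      = (2.1313, -0.9193, 2.7374)
  lambda* = (2.4962, -9.704)
  f(x*)   = 38.9892

x* = (2.1313, -0.9193, 2.7374), lambda* = (2.4962, -9.704)


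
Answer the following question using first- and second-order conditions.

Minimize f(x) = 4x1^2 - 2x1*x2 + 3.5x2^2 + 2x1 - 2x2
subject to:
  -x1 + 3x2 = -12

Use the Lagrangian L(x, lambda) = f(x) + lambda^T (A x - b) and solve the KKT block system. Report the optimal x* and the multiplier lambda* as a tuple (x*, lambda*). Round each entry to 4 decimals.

Form the Lagrangian:
  L(x, lambda) = (1/2) x^T Q x + c^T x + lambda^T (A x - b)
Stationarity (grad_x L = 0): Q x + c + A^T lambda = 0.
Primal feasibility: A x = b.

This gives the KKT block system:
  [ Q   A^T ] [ x     ]   [-c ]
  [ A    0  ] [ lambda ] = [ b ]

Solving the linear system:
  x*      = (0, -4)
  lambda* = (10)
  f(x*)   = 64

x* = (0, -4), lambda* = (10)


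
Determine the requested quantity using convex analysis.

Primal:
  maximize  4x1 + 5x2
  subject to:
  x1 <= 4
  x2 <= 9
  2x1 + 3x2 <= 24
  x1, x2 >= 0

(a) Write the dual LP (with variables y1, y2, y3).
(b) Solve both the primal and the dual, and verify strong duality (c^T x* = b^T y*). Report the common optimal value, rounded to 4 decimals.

The standard primal-dual pair for 'max c^T x s.t. A x <= b, x >= 0' is:
  Dual:  min b^T y  s.t.  A^T y >= c,  y >= 0.

So the dual LP is:
  minimize  4y1 + 9y2 + 24y3
  subject to:
    y1 + 2y3 >= 4
    y2 + 3y3 >= 5
    y1, y2, y3 >= 0

Solving the primal: x* = (4, 5.3333).
  primal value c^T x* = 42.6667.
Solving the dual: y* = (0.6667, 0, 1.6667).
  dual value b^T y* = 42.6667.
Strong duality: c^T x* = b^T y*. Confirmed.

42.6667


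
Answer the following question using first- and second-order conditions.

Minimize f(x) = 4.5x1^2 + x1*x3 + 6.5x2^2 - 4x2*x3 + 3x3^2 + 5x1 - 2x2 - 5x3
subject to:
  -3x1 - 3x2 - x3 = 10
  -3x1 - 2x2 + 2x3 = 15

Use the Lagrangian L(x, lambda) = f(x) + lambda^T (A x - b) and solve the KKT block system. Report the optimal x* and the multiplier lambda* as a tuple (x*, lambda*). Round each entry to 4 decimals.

Form the Lagrangian:
  L(x, lambda) = (1/2) x^T Q x + c^T x + lambda^T (A x - b)
Stationarity (grad_x L = 0): Q x + c + A^T lambda = 0.
Primal feasibility: A x = b.

This gives the KKT block system:
  [ Q   A^T ] [ x     ]   [-c ]
  [ A    0  ] [ lambda ] = [ b ]

Solving the linear system:
  x*      = (-3.2917, -0.6718, 1.8906)
  lambda* = (-3.1392, -4.4391)
  f(x*)   = 36.7054

x* = (-3.2917, -0.6718, 1.8906), lambda* = (-3.1392, -4.4391)


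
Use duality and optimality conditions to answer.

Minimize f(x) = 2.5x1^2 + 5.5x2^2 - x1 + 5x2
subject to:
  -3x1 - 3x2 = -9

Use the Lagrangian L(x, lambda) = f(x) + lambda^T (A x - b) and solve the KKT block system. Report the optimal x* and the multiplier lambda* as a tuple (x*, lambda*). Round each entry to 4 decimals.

Form the Lagrangian:
  L(x, lambda) = (1/2) x^T Q x + c^T x + lambda^T (A x - b)
Stationarity (grad_x L = 0): Q x + c + A^T lambda = 0.
Primal feasibility: A x = b.

This gives the KKT block system:
  [ Q   A^T ] [ x     ]   [-c ]
  [ A    0  ] [ lambda ] = [ b ]

Solving the linear system:
  x*      = (2.4375, 0.5625)
  lambda* = (3.7292)
  f(x*)   = 16.9688

x* = (2.4375, 0.5625), lambda* = (3.7292)


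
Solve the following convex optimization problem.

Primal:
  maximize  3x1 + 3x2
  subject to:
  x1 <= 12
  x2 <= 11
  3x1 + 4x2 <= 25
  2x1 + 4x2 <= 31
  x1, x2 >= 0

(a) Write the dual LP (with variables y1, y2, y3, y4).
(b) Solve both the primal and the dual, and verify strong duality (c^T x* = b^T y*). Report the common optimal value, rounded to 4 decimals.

The standard primal-dual pair for 'max c^T x s.t. A x <= b, x >= 0' is:
  Dual:  min b^T y  s.t.  A^T y >= c,  y >= 0.

So the dual LP is:
  minimize  12y1 + 11y2 + 25y3 + 31y4
  subject to:
    y1 + 3y3 + 2y4 >= 3
    y2 + 4y3 + 4y4 >= 3
    y1, y2, y3, y4 >= 0

Solving the primal: x* = (8.3333, 0).
  primal value c^T x* = 25.
Solving the dual: y* = (0, 0, 1, 0).
  dual value b^T y* = 25.
Strong duality: c^T x* = b^T y*. Confirmed.

25


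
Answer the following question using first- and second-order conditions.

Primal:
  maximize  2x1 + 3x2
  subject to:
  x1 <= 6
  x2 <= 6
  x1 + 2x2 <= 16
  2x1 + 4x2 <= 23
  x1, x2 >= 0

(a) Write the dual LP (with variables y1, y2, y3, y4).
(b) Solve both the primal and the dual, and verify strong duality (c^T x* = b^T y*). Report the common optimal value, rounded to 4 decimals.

The standard primal-dual pair for 'max c^T x s.t. A x <= b, x >= 0' is:
  Dual:  min b^T y  s.t.  A^T y >= c,  y >= 0.

So the dual LP is:
  minimize  6y1 + 6y2 + 16y3 + 23y4
  subject to:
    y1 + y3 + 2y4 >= 2
    y2 + 2y3 + 4y4 >= 3
    y1, y2, y3, y4 >= 0

Solving the primal: x* = (6, 2.75).
  primal value c^T x* = 20.25.
Solving the dual: y* = (0.5, 0, 0, 0.75).
  dual value b^T y* = 20.25.
Strong duality: c^T x* = b^T y*. Confirmed.

20.25


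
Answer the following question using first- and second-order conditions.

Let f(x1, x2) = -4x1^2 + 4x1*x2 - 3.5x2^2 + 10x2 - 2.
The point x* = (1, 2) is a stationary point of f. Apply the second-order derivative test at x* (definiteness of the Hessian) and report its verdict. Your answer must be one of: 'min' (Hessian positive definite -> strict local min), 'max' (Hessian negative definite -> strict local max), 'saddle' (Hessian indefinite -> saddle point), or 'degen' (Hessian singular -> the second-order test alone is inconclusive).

Compute the Hessian H = grad^2 f:
  H = [[-8, 4], [4, -7]]
Verify stationarity: grad f(x*) = H x* + g = (0, 0).
Eigenvalues of H: -11.5311, -3.4689.
Both eigenvalues < 0, so H is negative definite -> x* is a strict local max.

max


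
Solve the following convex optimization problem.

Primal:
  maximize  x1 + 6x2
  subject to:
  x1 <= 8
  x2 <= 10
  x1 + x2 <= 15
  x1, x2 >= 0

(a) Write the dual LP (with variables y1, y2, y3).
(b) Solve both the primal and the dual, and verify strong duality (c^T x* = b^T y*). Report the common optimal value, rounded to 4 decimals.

The standard primal-dual pair for 'max c^T x s.t. A x <= b, x >= 0' is:
  Dual:  min b^T y  s.t.  A^T y >= c,  y >= 0.

So the dual LP is:
  minimize  8y1 + 10y2 + 15y3
  subject to:
    y1 + y3 >= 1
    y2 + y3 >= 6
    y1, y2, y3 >= 0

Solving the primal: x* = (5, 10).
  primal value c^T x* = 65.
Solving the dual: y* = (0, 5, 1).
  dual value b^T y* = 65.
Strong duality: c^T x* = b^T y*. Confirmed.

65


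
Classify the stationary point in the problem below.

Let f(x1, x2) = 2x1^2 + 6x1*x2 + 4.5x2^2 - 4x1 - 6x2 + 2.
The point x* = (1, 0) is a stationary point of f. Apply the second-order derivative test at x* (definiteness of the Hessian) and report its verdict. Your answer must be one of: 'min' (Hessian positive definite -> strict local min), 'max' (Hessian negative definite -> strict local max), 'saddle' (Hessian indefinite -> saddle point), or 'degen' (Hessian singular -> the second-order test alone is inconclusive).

Compute the Hessian H = grad^2 f:
  H = [[4, 6], [6, 9]]
Verify stationarity: grad f(x*) = H x* + g = (0, 0).
Eigenvalues of H: 0, 13.
H has a zero eigenvalue (singular; positive semidefinite but not definite), so H is neither positive definite, negative definite, nor indefinite. The second-order test alone is inconclusive -> degen.
(Indeed, f is constant along the null direction of H through x*, so x* is not a strict local extremum.)

degen


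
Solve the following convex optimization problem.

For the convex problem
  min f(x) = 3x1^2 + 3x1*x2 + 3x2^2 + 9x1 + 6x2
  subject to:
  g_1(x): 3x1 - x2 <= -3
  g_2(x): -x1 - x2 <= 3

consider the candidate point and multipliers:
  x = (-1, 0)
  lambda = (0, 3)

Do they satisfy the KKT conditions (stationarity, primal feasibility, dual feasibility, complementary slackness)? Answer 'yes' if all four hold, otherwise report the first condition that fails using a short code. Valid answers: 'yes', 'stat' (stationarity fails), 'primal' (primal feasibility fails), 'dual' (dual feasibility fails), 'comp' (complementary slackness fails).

Gradient of f: grad f(x) = Q x + c = (3, 3)
Constraint values g_i(x) = a_i^T x - b_i:
  g_1((-1, 0)) = 0
  g_2((-1, 0)) = -2
Stationarity residual: grad f(x) + sum_i lambda_i a_i = (0, 0)
  -> stationarity OK
Primal feasibility (all g_i <= 0): OK
Dual feasibility (all lambda_i >= 0): OK
Complementary slackness (lambda_i * g_i(x) = 0 for all i): FAILS

Verdict: the first failing condition is complementary_slackness -> comp.

comp


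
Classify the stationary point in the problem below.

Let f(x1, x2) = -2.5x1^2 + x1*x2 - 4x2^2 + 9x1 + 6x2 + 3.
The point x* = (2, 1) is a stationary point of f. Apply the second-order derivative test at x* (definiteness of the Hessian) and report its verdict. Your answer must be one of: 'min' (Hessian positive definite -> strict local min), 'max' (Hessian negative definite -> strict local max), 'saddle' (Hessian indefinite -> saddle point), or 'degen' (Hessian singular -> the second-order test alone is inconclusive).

Compute the Hessian H = grad^2 f:
  H = [[-5, 1], [1, -8]]
Verify stationarity: grad f(x*) = H x* + g = (0, 0).
Eigenvalues of H: -8.3028, -4.6972.
Both eigenvalues < 0, so H is negative definite -> x* is a strict local max.

max


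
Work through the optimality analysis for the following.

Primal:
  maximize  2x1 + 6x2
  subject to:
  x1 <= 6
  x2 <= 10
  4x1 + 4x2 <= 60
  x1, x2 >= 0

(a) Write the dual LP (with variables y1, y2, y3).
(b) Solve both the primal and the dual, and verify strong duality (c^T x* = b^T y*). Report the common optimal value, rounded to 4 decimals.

The standard primal-dual pair for 'max c^T x s.t. A x <= b, x >= 0' is:
  Dual:  min b^T y  s.t.  A^T y >= c,  y >= 0.

So the dual LP is:
  minimize  6y1 + 10y2 + 60y3
  subject to:
    y1 + 4y3 >= 2
    y2 + 4y3 >= 6
    y1, y2, y3 >= 0

Solving the primal: x* = (5, 10).
  primal value c^T x* = 70.
Solving the dual: y* = (0, 4, 0.5).
  dual value b^T y* = 70.
Strong duality: c^T x* = b^T y*. Confirmed.

70


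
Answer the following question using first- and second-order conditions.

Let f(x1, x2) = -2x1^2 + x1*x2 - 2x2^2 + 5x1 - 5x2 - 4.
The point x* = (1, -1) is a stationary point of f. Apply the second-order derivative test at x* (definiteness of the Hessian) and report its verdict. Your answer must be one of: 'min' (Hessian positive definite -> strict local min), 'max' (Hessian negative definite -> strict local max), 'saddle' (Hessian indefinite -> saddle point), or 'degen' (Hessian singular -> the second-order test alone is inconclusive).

Compute the Hessian H = grad^2 f:
  H = [[-4, 1], [1, -4]]
Verify stationarity: grad f(x*) = H x* + g = (0, 0).
Eigenvalues of H: -5, -3.
Both eigenvalues < 0, so H is negative definite -> x* is a strict local max.

max


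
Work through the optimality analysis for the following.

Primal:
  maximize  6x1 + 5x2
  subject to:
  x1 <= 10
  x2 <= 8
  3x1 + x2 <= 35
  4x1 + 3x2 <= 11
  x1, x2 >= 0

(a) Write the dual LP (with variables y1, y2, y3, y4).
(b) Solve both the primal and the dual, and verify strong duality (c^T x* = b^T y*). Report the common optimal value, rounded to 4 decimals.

The standard primal-dual pair for 'max c^T x s.t. A x <= b, x >= 0' is:
  Dual:  min b^T y  s.t.  A^T y >= c,  y >= 0.

So the dual LP is:
  minimize  10y1 + 8y2 + 35y3 + 11y4
  subject to:
    y1 + 3y3 + 4y4 >= 6
    y2 + y3 + 3y4 >= 5
    y1, y2, y3, y4 >= 0

Solving the primal: x* = (0, 3.6667).
  primal value c^T x* = 18.3333.
Solving the dual: y* = (0, 0, 0, 1.6667).
  dual value b^T y* = 18.3333.
Strong duality: c^T x* = b^T y*. Confirmed.

18.3333


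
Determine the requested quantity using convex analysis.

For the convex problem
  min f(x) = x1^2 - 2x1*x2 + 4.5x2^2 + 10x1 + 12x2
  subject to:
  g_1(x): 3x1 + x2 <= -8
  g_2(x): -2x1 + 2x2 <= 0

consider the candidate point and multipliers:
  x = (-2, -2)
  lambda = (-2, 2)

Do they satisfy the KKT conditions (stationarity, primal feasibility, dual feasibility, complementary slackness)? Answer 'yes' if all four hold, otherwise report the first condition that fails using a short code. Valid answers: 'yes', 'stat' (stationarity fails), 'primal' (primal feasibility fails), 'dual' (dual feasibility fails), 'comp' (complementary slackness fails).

Gradient of f: grad f(x) = Q x + c = (10, -2)
Constraint values g_i(x) = a_i^T x - b_i:
  g_1((-2, -2)) = 0
  g_2((-2, -2)) = 0
Stationarity residual: grad f(x) + sum_i lambda_i a_i = (0, 0)
  -> stationarity OK
Primal feasibility (all g_i <= 0): OK
Dual feasibility (all lambda_i >= 0): FAILS
Complementary slackness (lambda_i * g_i(x) = 0 for all i): OK

Verdict: the first failing condition is dual_feasibility -> dual.

dual


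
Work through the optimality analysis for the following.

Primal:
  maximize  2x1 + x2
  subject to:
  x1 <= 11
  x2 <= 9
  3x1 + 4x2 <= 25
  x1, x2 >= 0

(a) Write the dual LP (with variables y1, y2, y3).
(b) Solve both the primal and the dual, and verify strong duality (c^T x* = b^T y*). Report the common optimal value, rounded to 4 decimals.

The standard primal-dual pair for 'max c^T x s.t. A x <= b, x >= 0' is:
  Dual:  min b^T y  s.t.  A^T y >= c,  y >= 0.

So the dual LP is:
  minimize  11y1 + 9y2 + 25y3
  subject to:
    y1 + 3y3 >= 2
    y2 + 4y3 >= 1
    y1, y2, y3 >= 0

Solving the primal: x* = (8.3333, 0).
  primal value c^T x* = 16.6667.
Solving the dual: y* = (0, 0, 0.6667).
  dual value b^T y* = 16.6667.
Strong duality: c^T x* = b^T y*. Confirmed.

16.6667


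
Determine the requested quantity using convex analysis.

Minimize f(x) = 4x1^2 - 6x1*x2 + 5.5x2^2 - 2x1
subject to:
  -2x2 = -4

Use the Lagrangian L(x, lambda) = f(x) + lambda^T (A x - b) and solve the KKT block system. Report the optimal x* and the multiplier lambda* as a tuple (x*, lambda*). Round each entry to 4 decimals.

Form the Lagrangian:
  L(x, lambda) = (1/2) x^T Q x + c^T x + lambda^T (A x - b)
Stationarity (grad_x L = 0): Q x + c + A^T lambda = 0.
Primal feasibility: A x = b.

This gives the KKT block system:
  [ Q   A^T ] [ x     ]   [-c ]
  [ A    0  ] [ lambda ] = [ b ]

Solving the linear system:
  x*      = (1.75, 2)
  lambda* = (5.75)
  f(x*)   = 9.75

x* = (1.75, 2), lambda* = (5.75)


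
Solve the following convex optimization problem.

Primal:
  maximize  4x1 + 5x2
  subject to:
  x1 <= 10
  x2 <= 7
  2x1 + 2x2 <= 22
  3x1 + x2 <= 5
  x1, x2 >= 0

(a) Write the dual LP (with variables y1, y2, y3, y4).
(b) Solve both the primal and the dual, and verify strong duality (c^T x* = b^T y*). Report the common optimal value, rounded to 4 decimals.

The standard primal-dual pair for 'max c^T x s.t. A x <= b, x >= 0' is:
  Dual:  min b^T y  s.t.  A^T y >= c,  y >= 0.

So the dual LP is:
  minimize  10y1 + 7y2 + 22y3 + 5y4
  subject to:
    y1 + 2y3 + 3y4 >= 4
    y2 + 2y3 + y4 >= 5
    y1, y2, y3, y4 >= 0

Solving the primal: x* = (0, 5).
  primal value c^T x* = 25.
Solving the dual: y* = (0, 0, 0, 5).
  dual value b^T y* = 25.
Strong duality: c^T x* = b^T y*. Confirmed.

25
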